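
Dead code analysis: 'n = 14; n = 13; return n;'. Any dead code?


first assignment to n is overwritten before any read
Dead: 'n = 14'


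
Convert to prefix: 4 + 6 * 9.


'*' binds tighter: tree is (+ 4 (* 6 9))
Prefix: + 4 * 6 9


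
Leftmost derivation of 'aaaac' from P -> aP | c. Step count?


Derivation: P => aP => aaP => aaaP => aaaaP => aaaac
Steps: 5


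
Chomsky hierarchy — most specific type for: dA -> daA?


LHS has context (more than one symbol) and |LHS| ≤ |RHS|
Classification: Type 1 (Context-Sensitive)


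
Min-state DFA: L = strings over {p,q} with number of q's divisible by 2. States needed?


Track (count of q) mod 2: states 0..1, accept at 0
Minimal DFA: 2 states


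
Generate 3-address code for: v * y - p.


Break into single-operator statements:
t1 = v * y
t2 = t1 - p


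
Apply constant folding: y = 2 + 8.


2 + 8 = 10 at compile time
Optimized: y = 10


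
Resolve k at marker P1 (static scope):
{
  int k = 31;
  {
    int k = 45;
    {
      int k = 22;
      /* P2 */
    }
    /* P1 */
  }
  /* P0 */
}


k declared in the same block as P1
k = 45


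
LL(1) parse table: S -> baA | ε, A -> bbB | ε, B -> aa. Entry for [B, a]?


For [B, a]: 'a' ∈ FIRST(aa)
Entry: B -> aa


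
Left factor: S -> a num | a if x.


Common prefix: 'a'
Factored: S -> a S', S' -> num | if x


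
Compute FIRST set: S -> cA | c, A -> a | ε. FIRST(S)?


Per alternative of S: FIRST(cA) = {c}; FIRST(c) = {c}
FIRST(S) = {c}


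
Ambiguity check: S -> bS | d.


right-linear, alternatives start with distinct terminals 'b' vs 'd': unique leftmost derivation
Unambiguous


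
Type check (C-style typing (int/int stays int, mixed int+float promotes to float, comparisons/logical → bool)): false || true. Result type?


Operand types: bool || bool
Rule: logical operators take bool operands and yield bool
Result type: bool


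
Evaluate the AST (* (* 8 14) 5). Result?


Evaluate inner: (* 8 14) = 112
Evaluate root: (* 112 5) = 560
Result: 560


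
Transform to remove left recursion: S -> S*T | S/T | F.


Left-recursive alternatives: S*T, S/T; non-recursive: F
Introduce S': S -> FS', S' -> *TS' | /TS' | ε


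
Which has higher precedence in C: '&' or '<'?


'<' is relational (level 7); '&' is bitwise AND (level 5)
Higher level binds tighter
'<' has higher precedence than '&'


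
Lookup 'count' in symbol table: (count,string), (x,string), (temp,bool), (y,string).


Lookup 'count' → type string


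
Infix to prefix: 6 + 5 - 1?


left-to-right (same/higher precedence on left): tree is (- (+ 6 5) 1)
Prefix: - + 6 5 1


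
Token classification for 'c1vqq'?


Pattern: letter/underscore followed by alphanumerics, not a keyword
Type: IDENTIFIER


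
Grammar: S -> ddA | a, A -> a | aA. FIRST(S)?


Per alternative of S: FIRST(ddA) = {d}; FIRST(a) = {a}
FIRST(S) = {a, d}


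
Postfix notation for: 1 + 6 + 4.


Left to right (same or higher precedence on left)
Postfix: 1 6 + 4 +


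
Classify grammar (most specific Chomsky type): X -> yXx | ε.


Single nonterminal LHS, but y^n x^n is not regular
Classification: Type 2 (Context-Free)


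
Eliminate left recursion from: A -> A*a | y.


Left-recursive alternatives: A*a; non-recursive: y
Introduce A': A -> yA', A' -> *aA' | ε


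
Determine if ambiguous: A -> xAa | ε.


balanced x^n…a^n: each string has a unique parse
Unambiguous


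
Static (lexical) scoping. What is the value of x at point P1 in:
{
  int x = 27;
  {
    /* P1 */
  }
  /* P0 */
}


P1's block does not declare x; resolves to the enclosing declaration at depth 0
x = 27


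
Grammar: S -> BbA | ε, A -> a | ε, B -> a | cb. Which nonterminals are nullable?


A nonterminal is nullable iff some alternative derives ε (directly, or every symbol in it is nullable)
Nullable: {A, S}


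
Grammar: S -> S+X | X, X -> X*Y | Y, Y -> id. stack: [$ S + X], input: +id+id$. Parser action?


handle 'S+X' on top; lookahead ∈ FOLLOW(S) = {+, $}
Action: reduce (S -> S+X)


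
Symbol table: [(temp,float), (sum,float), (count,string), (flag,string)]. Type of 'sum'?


Lookup 'sum' → type float


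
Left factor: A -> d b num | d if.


Common prefix: 'd'
Factored: A -> d A', A' -> b num | if


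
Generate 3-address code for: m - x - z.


Break into single-operator statements:
t1 = m - x
t2 = t1 - z


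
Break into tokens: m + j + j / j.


Scan left to right, longest-match per lexeme
Tokens: ID(m), OP(+), ID(j), OP(+), ID(j), OP(/), ID(j)


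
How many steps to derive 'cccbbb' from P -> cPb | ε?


Derivation: P => cPb => ccPbb => cccPbbb => cccbbb
Steps: 4


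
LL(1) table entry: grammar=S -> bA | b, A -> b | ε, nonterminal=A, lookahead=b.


For [A, b]: 'b' ∈ FIRST(b)
Entry: A -> b


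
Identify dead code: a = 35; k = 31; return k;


a is assigned but never read
Dead: 'a = 35'


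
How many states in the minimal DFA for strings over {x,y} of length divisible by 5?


Track length mod 5: states 0..4, accept at 0
Minimal DFA: 5 states


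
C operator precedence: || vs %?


'%' is multiplicative (level 10); '||' is logical OR (level 1)
Higher level binds tighter
'%' has higher precedence than '||'


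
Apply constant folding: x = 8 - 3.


8 - 3 = 5 at compile time
Optimized: x = 5


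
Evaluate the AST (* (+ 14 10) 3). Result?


Evaluate inner: (+ 14 10) = 24
Evaluate root: (* 24 3) = 72
Result: 72


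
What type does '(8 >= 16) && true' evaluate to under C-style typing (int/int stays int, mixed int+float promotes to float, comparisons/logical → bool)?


Operand types: bool && bool
Rule: logical operators take bool operands and yield bool
Result type: bool


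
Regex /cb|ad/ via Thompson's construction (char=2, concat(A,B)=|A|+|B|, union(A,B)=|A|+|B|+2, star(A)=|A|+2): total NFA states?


Syntax tree has 4 char leaf(s), 1 union(s), 0 star(s)
chars contribute 4×2 = 8; each union adds +2; each star adds +2
Total: 8 + 2 + 0 = 10 states


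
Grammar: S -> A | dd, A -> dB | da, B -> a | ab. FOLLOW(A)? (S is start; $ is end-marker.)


$ ∈ FOLLOW(S). For each A -> αBβ: add FIRST(β)\{ε} to FOLLOW(B); if β nullable, add FOLLOW(A).
FOLLOW(A) = {$}


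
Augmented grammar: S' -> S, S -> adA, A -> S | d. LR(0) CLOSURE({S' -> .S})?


Start: S' -> .S
For each item with dot before a nonterminal B, add B -> .γ for every B-production
Closure: [S' -> .S, S -> .adA]


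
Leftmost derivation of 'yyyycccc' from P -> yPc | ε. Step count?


Derivation: P => yPc => yyPcc => yyyPccc => yyyyPcccc => yyyycccc
Steps: 5


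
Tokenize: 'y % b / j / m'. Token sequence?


Scan left to right, longest-match per lexeme
Tokens: ID(y), OP(%), ID(b), OP(/), ID(j), OP(/), ID(m)


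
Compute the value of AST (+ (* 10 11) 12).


Evaluate inner: (* 10 11) = 110
Evaluate root: (+ 110 12) = 122
Result: 122


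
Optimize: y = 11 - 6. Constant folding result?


11 - 6 = 5 at compile time
Optimized: y = 5


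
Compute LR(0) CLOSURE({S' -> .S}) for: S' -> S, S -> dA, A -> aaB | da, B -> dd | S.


Start: S' -> .S
For each item with dot before a nonterminal B, add B -> .γ for every B-production
Closure: [S' -> .S, S -> .dA]


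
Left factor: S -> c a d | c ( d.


Common prefix: 'c'
Factored: S -> c S', S' -> a d | ( d


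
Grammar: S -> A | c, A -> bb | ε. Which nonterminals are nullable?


A nonterminal is nullable iff some alternative derives ε (directly, or every symbol in it is nullable)
Nullable: {A, S}


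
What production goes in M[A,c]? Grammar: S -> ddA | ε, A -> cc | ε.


For [A, c]: 'c' ∈ FIRST(cc)
Entry: A -> cc


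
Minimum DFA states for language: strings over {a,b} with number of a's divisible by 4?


Track (count of a) mod 4: states 0..3, accept at 0
Minimal DFA: 4 states


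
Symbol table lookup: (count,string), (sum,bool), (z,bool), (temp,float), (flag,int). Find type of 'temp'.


Lookup 'temp' → type float


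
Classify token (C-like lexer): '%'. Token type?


Pattern: operator symbol
Type: OPERATOR


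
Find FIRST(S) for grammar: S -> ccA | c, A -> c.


Per alternative of S: FIRST(ccA) = {c}; FIRST(c) = {c}
FIRST(S) = {c}


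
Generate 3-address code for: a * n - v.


Break into single-operator statements:
t1 = a * n
t2 = t1 - v


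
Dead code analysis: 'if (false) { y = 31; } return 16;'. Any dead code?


condition is constant false, so the whole block is unreachable
Dead: 'if (false) { y = 31; }'


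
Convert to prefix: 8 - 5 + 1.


left-to-right (same/higher precedence on left): tree is (+ (- 8 5) 1)
Prefix: + - 8 5 1


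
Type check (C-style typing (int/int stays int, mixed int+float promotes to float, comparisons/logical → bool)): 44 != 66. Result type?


Operand types: int != int
Rule: comparison yields bool
Result type: bool


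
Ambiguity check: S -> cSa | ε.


balanced c^n…a^n: each string has a unique parse
Unambiguous


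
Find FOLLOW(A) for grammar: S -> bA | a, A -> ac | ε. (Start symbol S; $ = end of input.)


$ ∈ FOLLOW(S). For each A -> αBβ: add FIRST(β)\{ε} to FOLLOW(B); if β nullable, add FOLLOW(A).
FOLLOW(A) = {$}


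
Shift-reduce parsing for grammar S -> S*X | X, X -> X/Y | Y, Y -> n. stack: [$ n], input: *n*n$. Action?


'n' on top is the handle for Y -> n
Action: reduce (Y -> n)


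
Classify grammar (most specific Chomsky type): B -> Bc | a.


Left-linear: every RHS is a terminal or one nonterminal followed by a terminal
Classification: Type 3 (Regular)


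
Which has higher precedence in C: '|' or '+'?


'+' is additive (level 9); '|' is bitwise OR (level 3)
Higher level binds tighter
'+' has higher precedence than '|'


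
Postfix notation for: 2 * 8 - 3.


Left to right (same or higher precedence on left)
Postfix: 2 8 * 3 -


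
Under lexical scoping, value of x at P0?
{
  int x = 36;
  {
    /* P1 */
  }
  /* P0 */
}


x declared in the same block as P0
x = 36


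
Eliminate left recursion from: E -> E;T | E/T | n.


Left-recursive alternatives: E;T, E/T; non-recursive: n
Introduce E': E -> nE', E' -> ;TE' | /TE' | ε


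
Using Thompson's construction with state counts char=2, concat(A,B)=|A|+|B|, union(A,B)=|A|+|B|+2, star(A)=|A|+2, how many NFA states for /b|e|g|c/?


Syntax tree has 4 char leaf(s), 3 union(s), 0 star(s)
chars contribute 4×2 = 8; each union adds +2; each star adds +2
Total: 8 + 6 + 0 = 14 states


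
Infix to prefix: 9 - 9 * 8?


'*' binds tighter: tree is (- 9 (* 9 8))
Prefix: - 9 * 9 8


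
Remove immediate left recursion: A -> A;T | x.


Left-recursive alternatives: A;T; non-recursive: x
Introduce A': A -> xA', A' -> ;TA' | ε


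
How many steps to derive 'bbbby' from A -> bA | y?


Derivation: A => bA => bbA => bbbA => bbbbA => bbbby
Steps: 5


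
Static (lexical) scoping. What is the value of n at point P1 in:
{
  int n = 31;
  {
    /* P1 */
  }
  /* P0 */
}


P1's block does not declare n; resolves to the enclosing declaration at depth 0
n = 31


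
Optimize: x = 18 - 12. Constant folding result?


18 - 12 = 6 at compile time
Optimized: x = 6


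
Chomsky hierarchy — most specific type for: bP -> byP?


LHS has context (more than one symbol) and |LHS| ≤ |RHS|
Classification: Type 1 (Context-Sensitive)


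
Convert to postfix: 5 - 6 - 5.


Left to right (same or higher precedence on left)
Postfix: 5 6 - 5 -


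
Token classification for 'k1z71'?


Pattern: letter/underscore followed by alphanumerics, not a keyword
Type: IDENTIFIER


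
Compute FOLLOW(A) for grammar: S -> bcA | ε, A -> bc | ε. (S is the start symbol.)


$ ∈ FOLLOW(S). For each A -> αBβ: add FIRST(β)\{ε} to FOLLOW(B); if β nullable, add FOLLOW(A).
FOLLOW(A) = {$}


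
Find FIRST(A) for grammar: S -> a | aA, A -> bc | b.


Per alternative of A: FIRST(bc) = {b}; FIRST(b) = {b}
FIRST(A) = {b}


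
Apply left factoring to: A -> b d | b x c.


Common prefix: 'b'
Factored: A -> b A', A' -> d | x c


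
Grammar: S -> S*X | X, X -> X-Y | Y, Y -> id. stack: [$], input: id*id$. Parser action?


no handle on stack; shift 'id'
Action: shift


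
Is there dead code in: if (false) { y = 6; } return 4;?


condition is constant false, so the whole block is unreachable
Dead: 'if (false) { y = 6; }'


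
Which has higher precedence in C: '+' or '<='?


'+' is additive (level 9); '<=' is relational (level 7)
Higher level binds tighter
'+' has higher precedence than '<='


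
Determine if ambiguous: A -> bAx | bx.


balanced b^n…x^n: each string has a unique parse
Unambiguous


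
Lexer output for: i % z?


Scan left to right, longest-match per lexeme
Tokens: ID(i), OP(%), ID(z)


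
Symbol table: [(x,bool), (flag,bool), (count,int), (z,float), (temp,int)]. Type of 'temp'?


Lookup 'temp' → type int


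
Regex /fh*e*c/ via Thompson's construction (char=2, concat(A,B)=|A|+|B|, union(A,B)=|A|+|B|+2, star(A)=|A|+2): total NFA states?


Syntax tree has 4 char leaf(s), 0 union(s), 2 star(s)
chars contribute 4×2 = 8; each union adds +2; each star adds +2
Total: 8 + 0 + 4 = 12 states


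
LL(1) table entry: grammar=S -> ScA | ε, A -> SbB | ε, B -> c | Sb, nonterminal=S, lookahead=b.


For [S, b]: ε is nullable and 'b' ∈ FOLLOW(S)
Entry: S -> ε


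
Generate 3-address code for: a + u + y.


Break into single-operator statements:
t1 = a + u
t2 = t1 + y


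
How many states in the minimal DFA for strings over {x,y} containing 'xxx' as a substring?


KMP-style automaton: 3 progress states + 1 absorbing accept = 4
Minimal DFA: 4 states


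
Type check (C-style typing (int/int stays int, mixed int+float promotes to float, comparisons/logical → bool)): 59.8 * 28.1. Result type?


Operand types: float * float
Rule: mixed int/float promotes to float; int/int stays int
Result type: float


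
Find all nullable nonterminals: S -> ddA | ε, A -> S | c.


A nonterminal is nullable iff some alternative derives ε (directly, or every symbol in it is nullable)
Nullable: {A, S}


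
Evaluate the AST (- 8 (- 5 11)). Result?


Evaluate inner: (- 5 11) = -6
Evaluate root: (- 8 -6) = 14
Result: 14


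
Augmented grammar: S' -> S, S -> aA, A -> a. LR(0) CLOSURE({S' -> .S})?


Start: S' -> .S
For each item with dot before a nonterminal B, add B -> .γ for every B-production
Closure: [S' -> .S, S -> .aA]


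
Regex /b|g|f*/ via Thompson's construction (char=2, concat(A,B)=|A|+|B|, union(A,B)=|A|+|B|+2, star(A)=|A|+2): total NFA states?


Syntax tree has 3 char leaf(s), 2 union(s), 1 star(s)
chars contribute 3×2 = 6; each union adds +2; each star adds +2
Total: 6 + 4 + 2 = 12 states


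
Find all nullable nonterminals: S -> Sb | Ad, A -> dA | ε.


A nonterminal is nullable iff some alternative derives ε (directly, or every symbol in it is nullable)
Nullable: {A}


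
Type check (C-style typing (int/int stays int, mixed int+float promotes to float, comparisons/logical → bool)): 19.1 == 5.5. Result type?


Operand types: float == float
Rule: comparison yields bool
Result type: bool


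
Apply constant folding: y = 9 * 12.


9 * 12 = 108 at compile time
Optimized: y = 108


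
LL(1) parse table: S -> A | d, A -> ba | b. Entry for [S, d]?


For [S, d]: 'd' ∈ FIRST(d)
Entry: S -> d


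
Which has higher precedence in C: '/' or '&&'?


'/' is multiplicative (level 10); '&&' is logical AND (level 2)
Higher level binds tighter
'/' has higher precedence than '&&'


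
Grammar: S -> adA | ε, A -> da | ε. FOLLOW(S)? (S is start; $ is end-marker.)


$ ∈ FOLLOW(S). For each A -> αBβ: add FIRST(β)\{ε} to FOLLOW(B); if β nullable, add FOLLOW(A).
FOLLOW(S) = {$}


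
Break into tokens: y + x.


Scan left to right, longest-match per lexeme
Tokens: ID(y), OP(+), ID(x)


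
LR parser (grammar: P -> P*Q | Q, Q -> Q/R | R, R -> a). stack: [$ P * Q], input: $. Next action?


handle 'P*Q' on top; lookahead ∈ FOLLOW(P) = {*, $}
Action: reduce (P -> P*Q)


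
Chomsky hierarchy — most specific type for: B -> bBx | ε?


Single nonterminal LHS, but b^n x^n is not regular
Classification: Type 2 (Context-Free)


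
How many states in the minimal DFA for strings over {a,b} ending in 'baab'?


Track the longest suffix of input matching a prefix of 'baab': 5 classes (prefixes of length 0..4)
Minimal DFA: 5 states


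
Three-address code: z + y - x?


Break into single-operator statements:
t1 = z + y
t2 = t1 - x


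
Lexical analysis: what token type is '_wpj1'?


Pattern: letter/underscore followed by alphanumerics, not a keyword
Type: IDENTIFIER


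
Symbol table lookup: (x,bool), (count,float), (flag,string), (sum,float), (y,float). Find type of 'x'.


Lookup 'x' → type bool


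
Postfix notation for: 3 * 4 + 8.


Left to right (same or higher precedence on left)
Postfix: 3 4 * 8 +


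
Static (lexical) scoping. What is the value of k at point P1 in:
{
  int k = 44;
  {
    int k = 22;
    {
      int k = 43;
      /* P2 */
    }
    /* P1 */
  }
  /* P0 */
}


k declared in the same block as P1
k = 22


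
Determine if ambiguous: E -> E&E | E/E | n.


'n&n/n' has two parse trees (no precedence encoded between & and /)
Ambiguous


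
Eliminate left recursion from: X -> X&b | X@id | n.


Left-recursive alternatives: X&b, X@id; non-recursive: n
Introduce X': X -> nX', X' -> &bX' | @idX' | ε


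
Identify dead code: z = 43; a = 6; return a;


z is assigned but never read
Dead: 'z = 43'


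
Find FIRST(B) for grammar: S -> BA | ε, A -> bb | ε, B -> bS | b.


Per alternative of B: FIRST(bS) = {b}; FIRST(b) = {b}
FIRST(B) = {b}


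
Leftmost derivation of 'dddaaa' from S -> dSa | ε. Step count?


Derivation: S => dSa => ddSaa => dddSaaa => dddaaa
Steps: 4


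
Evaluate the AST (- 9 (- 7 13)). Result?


Evaluate inner: (- 7 13) = -6
Evaluate root: (- 9 -6) = 15
Result: 15


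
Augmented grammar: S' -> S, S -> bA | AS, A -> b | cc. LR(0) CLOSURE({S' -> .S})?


Start: S' -> .S
For each item with dot before a nonterminal B, add B -> .γ for every B-production
Closure: [S' -> .S, S -> .bA, S -> .AS, A -> .b, A -> .cc]


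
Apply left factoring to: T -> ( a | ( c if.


Common prefix: '('
Factored: T -> ( T', T' -> a | c if


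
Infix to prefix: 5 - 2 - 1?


left-to-right (same/higher precedence on left): tree is (- (- 5 2) 1)
Prefix: - - 5 2 1


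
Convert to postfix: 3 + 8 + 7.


Left to right (same or higher precedence on left)
Postfix: 3 8 + 7 +


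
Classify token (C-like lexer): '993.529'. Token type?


Pattern: digits with a decimal point
Type: FLOAT_LITERAL


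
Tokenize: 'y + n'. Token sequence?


Scan left to right, longest-match per lexeme
Tokens: ID(y), OP(+), ID(n)


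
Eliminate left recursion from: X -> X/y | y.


Left-recursive alternatives: X/y; non-recursive: y
Introduce X': X -> yX', X' -> /yX' | ε


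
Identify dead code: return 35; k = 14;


statement follows a return and is unreachable
Dead: 'k = 14'


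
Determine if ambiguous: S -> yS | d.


right-linear, alternatives start with distinct terminals 'y' vs 'd': unique leftmost derivation
Unambiguous


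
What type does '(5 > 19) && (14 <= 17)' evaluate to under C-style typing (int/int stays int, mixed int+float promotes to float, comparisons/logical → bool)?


Operand types: bool && bool
Rule: logical operators take bool operands and yield bool
Result type: bool


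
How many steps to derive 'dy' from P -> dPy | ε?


Derivation: P => dPy => dy
Steps: 2


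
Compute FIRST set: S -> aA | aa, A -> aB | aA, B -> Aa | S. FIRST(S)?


Per alternative of S: FIRST(aA) = {a}; FIRST(aa) = {a}
FIRST(S) = {a}


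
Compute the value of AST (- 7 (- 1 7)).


Evaluate inner: (- 1 7) = -6
Evaluate root: (- 7 -6) = 13
Result: 13


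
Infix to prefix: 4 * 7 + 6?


left-to-right (same/higher precedence on left): tree is (+ (* 4 7) 6)
Prefix: + * 4 7 6


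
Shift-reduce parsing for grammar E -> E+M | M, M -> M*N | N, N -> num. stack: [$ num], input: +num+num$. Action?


'num' on top is the handle for N -> num
Action: reduce (N -> num)


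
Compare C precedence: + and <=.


'+' is additive (level 9); '<=' is relational (level 7)
Higher level binds tighter
'+' has higher precedence than '<='


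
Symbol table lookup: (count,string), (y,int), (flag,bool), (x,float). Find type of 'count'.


Lookup 'count' → type string


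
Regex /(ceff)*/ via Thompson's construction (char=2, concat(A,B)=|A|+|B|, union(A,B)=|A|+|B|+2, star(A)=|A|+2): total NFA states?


Syntax tree has 4 char leaf(s), 0 union(s), 1 star(s)
chars contribute 4×2 = 8; each union adds +2; each star adds +2
Total: 8 + 0 + 2 = 10 states


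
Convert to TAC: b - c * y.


Break into single-operator statements:
t1 = c * y
t2 = b - t1


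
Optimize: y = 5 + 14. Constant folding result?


5 + 14 = 19 at compile time
Optimized: y = 19


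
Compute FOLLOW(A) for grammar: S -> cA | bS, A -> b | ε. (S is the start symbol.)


$ ∈ FOLLOW(S). For each A -> αBβ: add FIRST(β)\{ε} to FOLLOW(B); if β nullable, add FOLLOW(A).
FOLLOW(A) = {$}


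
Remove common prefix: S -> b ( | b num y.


Common prefix: 'b'
Factored: S -> b S', S' -> ( | num y


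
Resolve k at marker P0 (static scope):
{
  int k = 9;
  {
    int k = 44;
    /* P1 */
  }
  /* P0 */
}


k declared in the same block as P0
k = 9


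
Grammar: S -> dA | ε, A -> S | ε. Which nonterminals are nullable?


A nonterminal is nullable iff some alternative derives ε (directly, or every symbol in it is nullable)
Nullable: {A, S}


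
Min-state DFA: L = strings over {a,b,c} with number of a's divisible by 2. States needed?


Track (count of a) mod 2: states 0..1, accept at 0
Minimal DFA: 2 states


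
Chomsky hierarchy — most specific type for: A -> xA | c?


Right-linear: every RHS is a terminal or a terminal followed by one nonterminal
Classification: Type 3 (Regular)


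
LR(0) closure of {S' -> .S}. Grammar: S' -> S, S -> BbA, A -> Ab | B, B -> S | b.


Start: S' -> .S
For each item with dot before a nonterminal B, add B -> .γ for every B-production
Closure: [S' -> .S, S -> .BbA, B -> .S, B -> .b]


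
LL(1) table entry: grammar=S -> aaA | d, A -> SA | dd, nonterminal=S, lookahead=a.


For [S, a]: 'a' ∈ FIRST(aaA)
Entry: S -> aaA


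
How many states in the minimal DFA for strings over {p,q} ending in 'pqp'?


Track the longest suffix of input matching a prefix of 'pqp': 4 classes (prefixes of length 0..3)
Minimal DFA: 4 states


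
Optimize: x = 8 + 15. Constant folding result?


8 + 15 = 23 at compile time
Optimized: x = 23


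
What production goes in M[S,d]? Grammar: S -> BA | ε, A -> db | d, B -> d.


For [S, d]: 'd' ∈ FIRST(BA)
Entry: S -> BA


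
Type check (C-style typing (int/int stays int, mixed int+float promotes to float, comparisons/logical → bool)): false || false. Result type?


Operand types: bool || bool
Rule: logical operators take bool operands and yield bool
Result type: bool


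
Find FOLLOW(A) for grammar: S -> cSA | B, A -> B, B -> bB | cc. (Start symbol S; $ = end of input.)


$ ∈ FOLLOW(S). For each A -> αBβ: add FIRST(β)\{ε} to FOLLOW(B); if β nullable, add FOLLOW(A).
FOLLOW(A) = {$, b, c}


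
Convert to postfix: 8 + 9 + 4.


Left to right (same or higher precedence on left)
Postfix: 8 9 + 4 +


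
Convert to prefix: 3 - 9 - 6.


left-to-right (same/higher precedence on left): tree is (- (- 3 9) 6)
Prefix: - - 3 9 6


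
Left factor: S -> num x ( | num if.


Common prefix: 'num'
Factored: S -> num S', S' -> x ( | if


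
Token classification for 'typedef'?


Pattern: reserved word
Type: KEYWORD


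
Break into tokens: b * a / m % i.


Scan left to right, longest-match per lexeme
Tokens: ID(b), OP(*), ID(a), OP(/), ID(m), OP(%), ID(i)


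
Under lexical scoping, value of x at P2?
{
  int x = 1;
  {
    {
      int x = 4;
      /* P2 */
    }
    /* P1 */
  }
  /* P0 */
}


x declared in the same block as P2
x = 4


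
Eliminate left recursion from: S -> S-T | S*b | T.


Left-recursive alternatives: S-T, S*b; non-recursive: T
Introduce S': S -> TS', S' -> -TS' | *bS' | ε


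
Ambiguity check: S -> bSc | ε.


balanced b^n…c^n: each string has a unique parse
Unambiguous


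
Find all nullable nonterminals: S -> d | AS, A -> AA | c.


A nonterminal is nullable iff some alternative derives ε (directly, or every symbol in it is nullable)
Nullable: {}


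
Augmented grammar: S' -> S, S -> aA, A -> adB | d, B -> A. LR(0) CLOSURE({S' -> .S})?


Start: S' -> .S
For each item with dot before a nonterminal B, add B -> .γ for every B-production
Closure: [S' -> .S, S -> .aA]


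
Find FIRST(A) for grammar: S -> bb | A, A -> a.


Per alternative of A: FIRST(a) = {a}
FIRST(A) = {a}


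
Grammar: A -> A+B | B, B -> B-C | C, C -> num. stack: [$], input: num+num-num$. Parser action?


no handle on stack; shift 'num'
Action: shift


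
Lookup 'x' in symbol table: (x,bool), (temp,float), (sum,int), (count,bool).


Lookup 'x' → type bool


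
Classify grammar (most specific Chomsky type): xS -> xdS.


LHS has context (more than one symbol) and |LHS| ≤ |RHS|
Classification: Type 1 (Context-Sensitive)


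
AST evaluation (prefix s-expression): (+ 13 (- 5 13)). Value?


Evaluate inner: (- 5 13) = -8
Evaluate root: (+ 13 -8) = 5
Result: 5


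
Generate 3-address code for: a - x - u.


Break into single-operator statements:
t1 = a - x
t2 = t1 - u


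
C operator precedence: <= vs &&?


'<=' is relational (level 7); '&&' is logical AND (level 2)
Higher level binds tighter
'<=' has higher precedence than '&&'


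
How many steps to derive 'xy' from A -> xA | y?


Derivation: A => xA => xy
Steps: 2


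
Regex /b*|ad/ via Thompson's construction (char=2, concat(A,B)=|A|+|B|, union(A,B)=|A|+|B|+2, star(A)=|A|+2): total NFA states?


Syntax tree has 3 char leaf(s), 1 union(s), 1 star(s)
chars contribute 3×2 = 6; each union adds +2; each star adds +2
Total: 6 + 2 + 2 = 10 states


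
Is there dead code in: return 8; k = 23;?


statement follows a return and is unreachable
Dead: 'k = 23'


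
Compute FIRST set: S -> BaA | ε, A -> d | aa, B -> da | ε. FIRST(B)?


Per alternative of B: FIRST(da) = {d}; FIRST(ε) = {ε}
FIRST(B) = {d, ε}


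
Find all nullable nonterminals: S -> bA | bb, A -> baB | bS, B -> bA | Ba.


A nonterminal is nullable iff some alternative derives ε (directly, or every symbol in it is nullable)
Nullable: {}


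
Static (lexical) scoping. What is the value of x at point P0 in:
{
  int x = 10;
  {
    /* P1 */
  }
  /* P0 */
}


x declared in the same block as P0
x = 10


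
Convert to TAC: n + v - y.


Break into single-operator statements:
t1 = n + v
t2 = t1 - y


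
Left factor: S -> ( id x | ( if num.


Common prefix: '('
Factored: S -> ( S', S' -> id x | if num


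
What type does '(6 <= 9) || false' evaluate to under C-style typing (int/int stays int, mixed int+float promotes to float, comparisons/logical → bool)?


Operand types: bool || bool
Rule: logical operators take bool operands and yield bool
Result type: bool


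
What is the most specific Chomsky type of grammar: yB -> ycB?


LHS has context (more than one symbol) and |LHS| ≤ |RHS|
Classification: Type 1 (Context-Sensitive)


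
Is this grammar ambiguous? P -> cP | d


right-linear, alternatives start with distinct terminals 'c' vs 'd': unique leftmost derivation
Unambiguous


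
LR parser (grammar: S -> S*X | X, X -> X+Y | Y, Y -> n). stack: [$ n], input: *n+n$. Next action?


'n' on top is the handle for Y -> n
Action: reduce (Y -> n)


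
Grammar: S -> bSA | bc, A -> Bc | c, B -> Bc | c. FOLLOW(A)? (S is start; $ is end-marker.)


$ ∈ FOLLOW(S). For each A -> αBβ: add FIRST(β)\{ε} to FOLLOW(B); if β nullable, add FOLLOW(A).
FOLLOW(A) = {$, c}


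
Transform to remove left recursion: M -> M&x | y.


Left-recursive alternatives: M&x; non-recursive: y
Introduce M': M -> yM', M' -> &xM' | ε


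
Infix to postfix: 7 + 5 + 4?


Left to right (same or higher precedence on left)
Postfix: 7 5 + 4 +


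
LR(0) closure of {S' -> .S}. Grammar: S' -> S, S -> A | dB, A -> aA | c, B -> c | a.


Start: S' -> .S
For each item with dot before a nonterminal B, add B -> .γ for every B-production
Closure: [S' -> .S, S -> .A, S -> .dB, A -> .aA, A -> .c]


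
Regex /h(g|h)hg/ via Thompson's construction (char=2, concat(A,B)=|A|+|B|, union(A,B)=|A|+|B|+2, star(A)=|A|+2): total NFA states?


Syntax tree has 5 char leaf(s), 1 union(s), 0 star(s)
chars contribute 5×2 = 10; each union adds +2; each star adds +2
Total: 10 + 2 + 0 = 12 states


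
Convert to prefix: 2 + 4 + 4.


left-to-right (same/higher precedence on left): tree is (+ (+ 2 4) 4)
Prefix: + + 2 4 4


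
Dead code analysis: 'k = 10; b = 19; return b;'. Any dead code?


k is assigned but never read
Dead: 'k = 10'


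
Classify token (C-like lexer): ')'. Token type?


Pattern: delimiter/punctuation
Type: PUNCTUATION


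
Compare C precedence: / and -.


'/' is multiplicative (level 10); '-' is additive (level 9)
Higher level binds tighter
'/' has higher precedence than '-'


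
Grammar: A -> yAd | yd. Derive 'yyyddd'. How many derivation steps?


Derivation: A => yAd => yyAdd => yyyddd
Steps: 3


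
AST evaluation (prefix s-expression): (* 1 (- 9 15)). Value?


Evaluate inner: (- 9 15) = -6
Evaluate root: (* 1 -6) = -6
Result: -6


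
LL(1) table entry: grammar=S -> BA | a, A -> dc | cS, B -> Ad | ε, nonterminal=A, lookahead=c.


For [A, c]: 'c' ∈ FIRST(cS)
Entry: A -> cS


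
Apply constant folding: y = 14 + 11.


14 + 11 = 25 at compile time
Optimized: y = 25


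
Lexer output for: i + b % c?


Scan left to right, longest-match per lexeme
Tokens: ID(i), OP(+), ID(b), OP(%), ID(c)


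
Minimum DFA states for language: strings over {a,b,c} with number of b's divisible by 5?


Track (count of b) mod 5: states 0..4, accept at 0
Minimal DFA: 5 states


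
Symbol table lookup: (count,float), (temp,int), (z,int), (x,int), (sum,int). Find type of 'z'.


Lookup 'z' → type int


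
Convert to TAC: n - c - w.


Break into single-operator statements:
t1 = n - c
t2 = t1 - w


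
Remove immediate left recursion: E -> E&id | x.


Left-recursive alternatives: E&id; non-recursive: x
Introduce E': E -> xE', E' -> &idE' | ε


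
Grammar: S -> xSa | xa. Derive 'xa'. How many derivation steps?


Derivation: S => xa
Steps: 1


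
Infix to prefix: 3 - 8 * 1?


'*' binds tighter: tree is (- 3 (* 8 1))
Prefix: - 3 * 8 1


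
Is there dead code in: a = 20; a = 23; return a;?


first assignment to a is overwritten before any read
Dead: 'a = 20'


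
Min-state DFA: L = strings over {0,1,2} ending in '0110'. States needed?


Track the longest suffix of input matching a prefix of '0110': 5 classes (prefixes of length 0..4)
Minimal DFA: 5 states


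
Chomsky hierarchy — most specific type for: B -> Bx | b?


Left-linear: every RHS is a terminal or one nonterminal followed by a terminal
Classification: Type 3 (Regular)


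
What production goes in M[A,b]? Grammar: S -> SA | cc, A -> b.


For [A, b]: 'b' ∈ FIRST(b)
Entry: A -> b


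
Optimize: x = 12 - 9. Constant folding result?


12 - 9 = 3 at compile time
Optimized: x = 3


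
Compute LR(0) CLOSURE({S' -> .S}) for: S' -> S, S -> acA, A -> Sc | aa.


Start: S' -> .S
For each item with dot before a nonterminal B, add B -> .γ for every B-production
Closure: [S' -> .S, S -> .acA]


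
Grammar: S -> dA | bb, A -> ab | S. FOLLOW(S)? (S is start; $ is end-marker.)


$ ∈ FOLLOW(S). For each A -> αBβ: add FIRST(β)\{ε} to FOLLOW(B); if β nullable, add FOLLOW(A).
FOLLOW(S) = {$}


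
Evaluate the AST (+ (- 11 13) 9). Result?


Evaluate inner: (- 11 13) = -2
Evaluate root: (+ -2 9) = 7
Result: 7


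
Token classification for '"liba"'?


Pattern: double-quoted sequence
Type: STRING_LITERAL


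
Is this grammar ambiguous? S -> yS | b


right-linear, alternatives start with distinct terminals 'y' vs 'b': unique leftmost derivation
Unambiguous


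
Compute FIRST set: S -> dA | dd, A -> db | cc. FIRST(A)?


Per alternative of A: FIRST(db) = {d}; FIRST(cc) = {c}
FIRST(A) = {c, d}


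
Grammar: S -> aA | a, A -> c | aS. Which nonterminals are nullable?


A nonterminal is nullable iff some alternative derives ε (directly, or every symbol in it is nullable)
Nullable: {}


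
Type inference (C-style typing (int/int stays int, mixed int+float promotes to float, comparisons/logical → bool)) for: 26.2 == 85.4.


Operand types: float == float
Rule: comparison yields bool
Result type: bool


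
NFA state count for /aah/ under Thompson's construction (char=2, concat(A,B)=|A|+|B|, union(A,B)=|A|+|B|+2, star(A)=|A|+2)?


Syntax tree has 3 char leaf(s), 0 union(s), 0 star(s)
chars contribute 3×2 = 6; each union adds +2; each star adds +2
Total: 6 + 0 + 0 = 6 states


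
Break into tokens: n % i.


Scan left to right, longest-match per lexeme
Tokens: ID(n), OP(%), ID(i)


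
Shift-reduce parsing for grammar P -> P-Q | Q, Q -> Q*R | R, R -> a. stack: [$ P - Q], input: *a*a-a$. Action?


'*' can extend Q; shift to build Q -> Q*R
Action: shift


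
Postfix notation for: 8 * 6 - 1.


Left to right (same or higher precedence on left)
Postfix: 8 6 * 1 -


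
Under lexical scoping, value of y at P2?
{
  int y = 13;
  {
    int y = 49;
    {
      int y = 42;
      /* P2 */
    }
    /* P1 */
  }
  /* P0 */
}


y declared in the same block as P2
y = 42


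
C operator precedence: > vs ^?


'>' is relational (level 7); '^' is bitwise XOR (level 4)
Higher level binds tighter
'>' has higher precedence than '^'


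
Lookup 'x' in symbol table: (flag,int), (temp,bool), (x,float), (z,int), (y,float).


Lookup 'x' → type float


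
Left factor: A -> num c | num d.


Common prefix: 'num'
Factored: A -> num A', A' -> c | d


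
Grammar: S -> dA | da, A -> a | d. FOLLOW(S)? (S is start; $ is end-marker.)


$ ∈ FOLLOW(S). For each A -> αBβ: add FIRST(β)\{ε} to FOLLOW(B); if β nullable, add FOLLOW(A).
FOLLOW(S) = {$}


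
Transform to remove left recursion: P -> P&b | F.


Left-recursive alternatives: P&b; non-recursive: F
Introduce P': P -> FP', P' -> &bP' | ε


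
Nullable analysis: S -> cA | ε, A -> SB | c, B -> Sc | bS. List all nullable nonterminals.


A nonterminal is nullable iff some alternative derives ε (directly, or every symbol in it is nullable)
Nullable: {S}


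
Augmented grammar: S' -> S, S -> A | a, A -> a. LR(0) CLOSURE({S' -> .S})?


Start: S' -> .S
For each item with dot before a nonterminal B, add B -> .γ for every B-production
Closure: [S' -> .S, S -> .A, S -> .a, A -> .a]


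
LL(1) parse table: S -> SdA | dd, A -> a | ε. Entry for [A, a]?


For [A, a]: 'a' ∈ FIRST(a)
Entry: A -> a


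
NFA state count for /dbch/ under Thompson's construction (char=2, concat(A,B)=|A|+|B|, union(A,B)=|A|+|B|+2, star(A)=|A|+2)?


Syntax tree has 4 char leaf(s), 0 union(s), 0 star(s)
chars contribute 4×2 = 8; each union adds +2; each star adds +2
Total: 8 + 0 + 0 = 8 states


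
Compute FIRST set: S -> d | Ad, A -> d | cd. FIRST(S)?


Per alternative of S: FIRST(d) = {d}; FIRST(Ad) = {c, d}
FIRST(S) = {c, d}


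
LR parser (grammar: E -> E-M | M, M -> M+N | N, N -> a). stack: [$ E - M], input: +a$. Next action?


'+' can extend M; shift to build M -> M+N
Action: shift


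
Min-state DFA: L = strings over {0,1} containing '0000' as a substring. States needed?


KMP-style automaton: 4 progress states + 1 absorbing accept = 5
Minimal DFA: 5 states


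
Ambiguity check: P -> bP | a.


right-linear, alternatives start with distinct terminals 'b' vs 'a': unique leftmost derivation
Unambiguous


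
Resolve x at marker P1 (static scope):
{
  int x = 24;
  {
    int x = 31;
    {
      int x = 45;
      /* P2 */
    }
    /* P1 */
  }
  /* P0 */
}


x declared in the same block as P1
x = 31


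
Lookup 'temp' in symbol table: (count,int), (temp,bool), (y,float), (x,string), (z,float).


Lookup 'temp' → type bool


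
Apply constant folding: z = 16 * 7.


16 * 7 = 112 at compile time
Optimized: z = 112


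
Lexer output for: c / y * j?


Scan left to right, longest-match per lexeme
Tokens: ID(c), OP(/), ID(y), OP(*), ID(j)


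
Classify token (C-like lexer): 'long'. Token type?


Pattern: reserved word
Type: KEYWORD


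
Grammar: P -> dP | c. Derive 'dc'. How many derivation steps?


Derivation: P => dP => dc
Steps: 2


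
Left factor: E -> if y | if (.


Common prefix: 'if'
Factored: E -> if E', E' -> y | (


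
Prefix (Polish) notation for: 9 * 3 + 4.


left-to-right (same/higher precedence on left): tree is (+ (* 9 3) 4)
Prefix: + * 9 3 4


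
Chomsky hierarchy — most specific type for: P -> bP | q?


Right-linear: every RHS is a terminal or a terminal followed by one nonterminal
Classification: Type 3 (Regular)


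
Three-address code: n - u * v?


Break into single-operator statements:
t1 = u * v
t2 = n - t1


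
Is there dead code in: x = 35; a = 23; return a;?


x is assigned but never read
Dead: 'x = 35'


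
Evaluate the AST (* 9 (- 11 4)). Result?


Evaluate inner: (- 11 4) = 7
Evaluate root: (* 9 7) = 63
Result: 63


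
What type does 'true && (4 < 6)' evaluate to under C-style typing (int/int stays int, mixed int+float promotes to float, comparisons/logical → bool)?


Operand types: bool && bool
Rule: logical operators take bool operands and yield bool
Result type: bool


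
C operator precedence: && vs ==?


'==' is equality (level 6); '&&' is logical AND (level 2)
Higher level binds tighter
'==' has higher precedence than '&&'


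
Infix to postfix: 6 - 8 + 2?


Left to right (same or higher precedence on left)
Postfix: 6 8 - 2 +


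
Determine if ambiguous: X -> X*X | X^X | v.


'v*v^v' has two parse trees (no precedence encoded between * and ^)
Ambiguous


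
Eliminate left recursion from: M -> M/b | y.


Left-recursive alternatives: M/b; non-recursive: y
Introduce M': M -> yM', M' -> /bM' | ε


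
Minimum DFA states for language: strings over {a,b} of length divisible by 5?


Track length mod 5: states 0..4, accept at 0
Minimal DFA: 5 states


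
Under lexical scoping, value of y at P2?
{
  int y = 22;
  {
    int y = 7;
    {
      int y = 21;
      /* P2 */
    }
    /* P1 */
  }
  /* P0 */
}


y declared in the same block as P2
y = 21


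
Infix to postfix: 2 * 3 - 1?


Left to right (same or higher precedence on left)
Postfix: 2 3 * 1 -


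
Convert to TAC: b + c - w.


Break into single-operator statements:
t1 = b + c
t2 = t1 - w


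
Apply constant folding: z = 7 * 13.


7 * 13 = 91 at compile time
Optimized: z = 91
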